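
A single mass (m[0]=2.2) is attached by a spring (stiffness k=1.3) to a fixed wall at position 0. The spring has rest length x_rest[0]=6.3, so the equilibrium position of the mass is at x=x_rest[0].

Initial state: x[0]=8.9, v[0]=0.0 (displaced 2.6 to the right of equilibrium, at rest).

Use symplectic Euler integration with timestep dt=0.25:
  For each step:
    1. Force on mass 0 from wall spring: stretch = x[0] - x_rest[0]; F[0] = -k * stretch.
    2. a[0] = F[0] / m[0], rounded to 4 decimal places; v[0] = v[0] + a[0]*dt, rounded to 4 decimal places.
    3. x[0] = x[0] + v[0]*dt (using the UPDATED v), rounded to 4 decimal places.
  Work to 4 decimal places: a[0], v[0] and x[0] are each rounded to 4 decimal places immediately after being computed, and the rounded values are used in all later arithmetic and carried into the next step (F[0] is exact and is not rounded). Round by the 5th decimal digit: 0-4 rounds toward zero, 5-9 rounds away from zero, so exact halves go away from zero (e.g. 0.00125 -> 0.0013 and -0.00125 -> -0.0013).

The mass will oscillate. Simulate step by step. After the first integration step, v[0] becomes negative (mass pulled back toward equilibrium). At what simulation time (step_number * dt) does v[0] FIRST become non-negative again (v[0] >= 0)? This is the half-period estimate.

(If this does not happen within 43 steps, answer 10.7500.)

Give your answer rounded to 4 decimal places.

Answer: 4.2500

Derivation:
Step 0: x=[8.9000] v=[0.0000]
Step 1: x=[8.8040] v=[-0.3841]
Step 2: x=[8.6155] v=[-0.7540]
Step 3: x=[8.3415] v=[-1.0961]
Step 4: x=[7.9921] v=[-1.3977]
Step 5: x=[7.5802] v=[-1.6477]
Step 6: x=[7.1210] v=[-1.8368]
Step 7: x=[6.6315] v=[-1.9581]
Step 8: x=[6.1297] v=[-2.0071]
Step 9: x=[5.6342] v=[-1.9820]
Step 10: x=[5.1633] v=[-1.8837]
Step 11: x=[4.7344] v=[-1.7158]
Step 12: x=[4.3633] v=[-1.4845]
Step 13: x=[4.0637] v=[-1.1984]
Step 14: x=[3.8467] v=[-0.8680]
Step 15: x=[3.7203] v=[-0.5056]
Step 16: x=[3.6892] v=[-0.1245]
Step 17: x=[3.7545] v=[0.2612]
First v>=0 after going negative at step 17, time=4.2500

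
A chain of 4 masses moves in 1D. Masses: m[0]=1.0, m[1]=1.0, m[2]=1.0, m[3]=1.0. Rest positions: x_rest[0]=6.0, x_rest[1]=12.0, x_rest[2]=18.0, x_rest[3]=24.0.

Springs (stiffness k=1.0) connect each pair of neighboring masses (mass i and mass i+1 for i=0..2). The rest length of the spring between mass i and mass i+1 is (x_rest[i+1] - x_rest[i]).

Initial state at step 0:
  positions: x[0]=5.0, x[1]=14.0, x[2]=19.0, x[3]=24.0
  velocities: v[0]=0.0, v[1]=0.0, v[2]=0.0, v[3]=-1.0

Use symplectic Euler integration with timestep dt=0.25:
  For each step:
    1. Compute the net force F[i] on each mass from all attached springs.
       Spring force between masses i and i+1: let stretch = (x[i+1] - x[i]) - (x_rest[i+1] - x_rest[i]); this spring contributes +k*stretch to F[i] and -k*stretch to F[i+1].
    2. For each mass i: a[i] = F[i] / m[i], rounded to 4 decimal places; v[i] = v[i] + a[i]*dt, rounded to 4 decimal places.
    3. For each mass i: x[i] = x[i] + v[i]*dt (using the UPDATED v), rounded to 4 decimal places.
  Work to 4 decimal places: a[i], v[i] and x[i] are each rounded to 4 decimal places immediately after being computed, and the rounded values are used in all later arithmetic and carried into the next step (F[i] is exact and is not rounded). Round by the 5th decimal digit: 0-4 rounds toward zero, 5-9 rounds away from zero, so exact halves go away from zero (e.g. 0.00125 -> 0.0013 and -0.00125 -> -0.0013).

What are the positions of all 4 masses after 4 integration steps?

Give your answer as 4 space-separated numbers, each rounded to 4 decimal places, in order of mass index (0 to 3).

Step 0: x=[5.0000 14.0000 19.0000 24.0000] v=[0.0000 0.0000 0.0000 -1.0000]
Step 1: x=[5.1875 13.7500 19.0000 23.8125] v=[0.7500 -1.0000 0.0000 -0.7500]
Step 2: x=[5.5352 13.2930 18.9727 23.6992] v=[1.3906 -1.8281 -0.1094 -0.4531]
Step 3: x=[5.9927 12.7061 18.8858 23.6655] v=[1.8301 -2.3476 -0.3477 -0.1347]
Step 4: x=[6.4948 12.0859 18.7114 23.7081] v=[2.0085 -2.4810 -0.6977 0.1704]

Answer: 6.4948 12.0859 18.7114 23.7081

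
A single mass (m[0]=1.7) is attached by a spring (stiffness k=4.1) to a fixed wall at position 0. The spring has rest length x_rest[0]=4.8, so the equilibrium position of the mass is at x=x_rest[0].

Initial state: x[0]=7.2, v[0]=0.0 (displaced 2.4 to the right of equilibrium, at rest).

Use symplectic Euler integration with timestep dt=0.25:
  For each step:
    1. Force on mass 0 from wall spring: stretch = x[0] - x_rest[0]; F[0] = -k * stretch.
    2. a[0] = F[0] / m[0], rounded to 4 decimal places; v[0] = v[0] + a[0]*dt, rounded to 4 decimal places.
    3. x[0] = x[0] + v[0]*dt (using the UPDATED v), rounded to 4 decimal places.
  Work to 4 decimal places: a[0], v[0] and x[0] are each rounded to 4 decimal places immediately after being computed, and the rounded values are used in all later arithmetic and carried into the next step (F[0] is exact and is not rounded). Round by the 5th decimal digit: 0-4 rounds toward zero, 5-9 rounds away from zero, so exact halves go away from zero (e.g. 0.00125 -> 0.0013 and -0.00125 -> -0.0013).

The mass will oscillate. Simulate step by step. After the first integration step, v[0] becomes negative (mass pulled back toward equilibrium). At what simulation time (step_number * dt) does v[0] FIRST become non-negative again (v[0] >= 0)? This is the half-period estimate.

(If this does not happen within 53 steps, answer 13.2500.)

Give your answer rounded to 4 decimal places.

Step 0: x=[7.2000] v=[0.0000]
Step 1: x=[6.8382] v=[-1.4471]
Step 2: x=[6.1692] v=[-2.6760]
Step 3: x=[5.2938] v=[-3.5016]
Step 4: x=[4.3440] v=[-3.7993]
Step 5: x=[3.4629] v=[-3.5244]
Step 6: x=[2.7834] v=[-2.7182]
Step 7: x=[2.4078] v=[-1.5023]
Step 8: x=[2.3928] v=[-0.0600]
Step 9: x=[2.7407] v=[1.3914]
First v>=0 after going negative at step 9, time=2.2500

Answer: 2.2500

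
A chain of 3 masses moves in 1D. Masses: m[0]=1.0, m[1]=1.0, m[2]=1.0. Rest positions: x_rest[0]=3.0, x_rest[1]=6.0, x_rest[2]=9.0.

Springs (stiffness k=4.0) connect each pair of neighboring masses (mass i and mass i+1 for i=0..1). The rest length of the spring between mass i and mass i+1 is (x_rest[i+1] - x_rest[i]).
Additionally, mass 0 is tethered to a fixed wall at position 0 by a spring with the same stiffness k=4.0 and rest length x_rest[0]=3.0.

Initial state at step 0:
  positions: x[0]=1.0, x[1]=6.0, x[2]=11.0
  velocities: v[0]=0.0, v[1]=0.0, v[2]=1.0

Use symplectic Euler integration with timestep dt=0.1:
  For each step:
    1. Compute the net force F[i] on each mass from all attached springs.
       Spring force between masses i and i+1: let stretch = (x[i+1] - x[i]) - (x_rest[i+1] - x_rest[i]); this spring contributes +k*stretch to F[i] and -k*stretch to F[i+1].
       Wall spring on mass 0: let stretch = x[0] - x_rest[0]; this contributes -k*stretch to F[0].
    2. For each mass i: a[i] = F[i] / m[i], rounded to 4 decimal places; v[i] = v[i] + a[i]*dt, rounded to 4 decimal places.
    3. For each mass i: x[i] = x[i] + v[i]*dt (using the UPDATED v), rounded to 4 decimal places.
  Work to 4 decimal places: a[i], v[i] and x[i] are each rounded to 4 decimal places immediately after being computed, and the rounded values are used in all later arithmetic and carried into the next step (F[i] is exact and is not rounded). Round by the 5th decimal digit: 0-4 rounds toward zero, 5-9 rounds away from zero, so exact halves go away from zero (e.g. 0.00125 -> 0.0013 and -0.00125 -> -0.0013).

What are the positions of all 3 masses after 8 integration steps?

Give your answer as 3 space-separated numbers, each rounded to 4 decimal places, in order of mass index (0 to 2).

Step 0: x=[1.0000 6.0000 11.0000] v=[0.0000 0.0000 1.0000]
Step 1: x=[1.1600 6.0000 11.0200] v=[1.6000 0.0000 0.2000]
Step 2: x=[1.4672 6.0072 10.9592] v=[3.0720 0.0720 -0.6080]
Step 3: x=[1.8973 6.0309 10.8203] v=[4.3011 0.2368 -1.3888]
Step 4: x=[2.4169 6.0808 10.6098] v=[5.1956 0.4991 -2.1046]
Step 5: x=[2.9863 6.1653 10.3382] v=[5.6944 0.8451 -2.7162]
Step 6: x=[3.5635 6.2896 10.0197] v=[5.7715 1.2427 -3.1854]
Step 7: x=[4.1072 6.4540 9.6720] v=[5.4365 1.6443 -3.4774]
Step 8: x=[4.5804 6.6533 9.3155] v=[4.7323 1.9928 -3.5646]

Answer: 4.5804 6.6533 9.3155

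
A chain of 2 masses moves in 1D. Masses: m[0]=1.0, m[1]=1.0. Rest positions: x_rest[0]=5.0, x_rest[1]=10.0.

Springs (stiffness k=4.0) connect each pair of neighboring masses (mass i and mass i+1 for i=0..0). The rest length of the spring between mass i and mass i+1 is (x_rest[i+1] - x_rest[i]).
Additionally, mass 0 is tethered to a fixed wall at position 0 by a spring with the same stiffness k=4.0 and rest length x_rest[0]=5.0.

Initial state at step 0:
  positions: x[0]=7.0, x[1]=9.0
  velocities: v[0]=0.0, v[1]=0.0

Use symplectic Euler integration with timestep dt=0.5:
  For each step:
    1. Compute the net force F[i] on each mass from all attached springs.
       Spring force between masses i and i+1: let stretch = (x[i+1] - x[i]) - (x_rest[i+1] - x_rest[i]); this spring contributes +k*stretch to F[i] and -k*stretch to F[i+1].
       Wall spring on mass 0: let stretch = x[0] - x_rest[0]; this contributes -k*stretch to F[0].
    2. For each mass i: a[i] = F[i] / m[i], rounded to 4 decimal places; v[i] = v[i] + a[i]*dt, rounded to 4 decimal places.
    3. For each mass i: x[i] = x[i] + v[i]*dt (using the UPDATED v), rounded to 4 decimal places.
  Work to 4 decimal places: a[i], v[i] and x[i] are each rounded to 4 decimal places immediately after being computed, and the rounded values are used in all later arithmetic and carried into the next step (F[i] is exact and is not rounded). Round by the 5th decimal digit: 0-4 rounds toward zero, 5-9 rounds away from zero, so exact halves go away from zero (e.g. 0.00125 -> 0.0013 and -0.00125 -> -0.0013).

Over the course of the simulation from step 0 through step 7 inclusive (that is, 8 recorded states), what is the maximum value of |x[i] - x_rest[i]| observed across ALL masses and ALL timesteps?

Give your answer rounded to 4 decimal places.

Answer: 3.0000

Derivation:
Step 0: x=[7.0000 9.0000] v=[0.0000 0.0000]
Step 1: x=[2.0000 12.0000] v=[-10.0000 6.0000]
Step 2: x=[5.0000 10.0000] v=[6.0000 -4.0000]
Step 3: x=[8.0000 8.0000] v=[6.0000 -4.0000]
Step 4: x=[3.0000 11.0000] v=[-10.0000 6.0000]
Step 5: x=[3.0000 11.0000] v=[0.0000 0.0000]
Step 6: x=[8.0000 8.0000] v=[10.0000 -6.0000]
Step 7: x=[5.0000 10.0000] v=[-6.0000 4.0000]
Max displacement = 3.0000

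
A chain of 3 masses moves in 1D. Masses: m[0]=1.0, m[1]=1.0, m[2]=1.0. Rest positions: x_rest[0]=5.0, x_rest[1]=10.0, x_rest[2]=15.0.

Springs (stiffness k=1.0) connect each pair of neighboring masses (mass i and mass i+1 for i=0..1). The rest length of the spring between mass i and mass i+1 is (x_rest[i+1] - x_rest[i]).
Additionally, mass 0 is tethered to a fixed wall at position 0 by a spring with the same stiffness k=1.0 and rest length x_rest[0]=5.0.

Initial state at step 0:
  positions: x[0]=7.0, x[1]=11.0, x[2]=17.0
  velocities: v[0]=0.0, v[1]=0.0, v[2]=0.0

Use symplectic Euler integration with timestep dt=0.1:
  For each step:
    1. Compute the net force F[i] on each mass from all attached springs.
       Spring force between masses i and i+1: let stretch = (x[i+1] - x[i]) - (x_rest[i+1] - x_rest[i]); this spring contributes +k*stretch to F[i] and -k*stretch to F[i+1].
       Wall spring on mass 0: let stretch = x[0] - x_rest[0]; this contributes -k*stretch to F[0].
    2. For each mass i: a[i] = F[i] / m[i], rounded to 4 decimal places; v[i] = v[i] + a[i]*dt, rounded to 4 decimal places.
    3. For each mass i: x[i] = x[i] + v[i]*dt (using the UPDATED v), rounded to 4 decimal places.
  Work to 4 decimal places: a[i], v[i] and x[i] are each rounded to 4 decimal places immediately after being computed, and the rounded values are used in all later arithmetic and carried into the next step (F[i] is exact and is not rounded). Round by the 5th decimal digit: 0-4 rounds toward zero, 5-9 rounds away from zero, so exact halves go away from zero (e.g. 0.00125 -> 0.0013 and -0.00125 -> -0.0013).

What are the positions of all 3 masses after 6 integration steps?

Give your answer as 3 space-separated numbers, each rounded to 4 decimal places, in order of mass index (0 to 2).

Step 0: x=[7.0000 11.0000 17.0000] v=[0.0000 0.0000 0.0000]
Step 1: x=[6.9700 11.0200 16.9900] v=[-0.3000 0.2000 -0.1000]
Step 2: x=[6.9108 11.0592 16.9703] v=[-0.5920 0.3920 -0.1970]
Step 3: x=[6.8240 11.1160 16.9415] v=[-0.8682 0.5683 -0.2881]
Step 4: x=[6.7119 11.1882 16.9044] v=[-1.1214 0.7217 -0.3707]
Step 5: x=[6.5774 11.2728 16.8602] v=[-1.3450 0.8457 -0.4423]
Step 6: x=[6.4241 11.3663 16.8101] v=[-1.5332 0.9349 -0.5010]

Answer: 6.4241 11.3663 16.8101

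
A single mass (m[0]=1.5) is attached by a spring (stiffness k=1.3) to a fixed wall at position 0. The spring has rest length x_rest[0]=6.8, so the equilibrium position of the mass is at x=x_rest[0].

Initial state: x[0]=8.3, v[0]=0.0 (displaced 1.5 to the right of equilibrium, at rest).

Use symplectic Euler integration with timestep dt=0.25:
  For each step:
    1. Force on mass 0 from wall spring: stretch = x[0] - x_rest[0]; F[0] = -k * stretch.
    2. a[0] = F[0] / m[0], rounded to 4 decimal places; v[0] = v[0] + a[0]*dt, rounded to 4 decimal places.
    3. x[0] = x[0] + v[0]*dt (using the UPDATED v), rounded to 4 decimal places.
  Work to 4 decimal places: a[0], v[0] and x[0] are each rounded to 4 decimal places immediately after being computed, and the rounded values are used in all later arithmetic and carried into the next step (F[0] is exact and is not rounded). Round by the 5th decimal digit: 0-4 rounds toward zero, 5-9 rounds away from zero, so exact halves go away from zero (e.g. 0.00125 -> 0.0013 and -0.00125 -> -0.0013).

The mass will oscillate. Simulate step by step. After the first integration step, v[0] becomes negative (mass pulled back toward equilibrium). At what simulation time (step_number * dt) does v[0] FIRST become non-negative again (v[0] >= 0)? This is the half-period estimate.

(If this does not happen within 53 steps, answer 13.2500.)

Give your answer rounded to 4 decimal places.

Answer: 3.5000

Derivation:
Step 0: x=[8.3000] v=[0.0000]
Step 1: x=[8.2188] v=[-0.3250]
Step 2: x=[8.0607] v=[-0.6324]
Step 3: x=[7.8343] v=[-0.9056]
Step 4: x=[7.5519] v=[-1.1297]
Step 5: x=[7.2288] v=[-1.2926]
Step 6: x=[6.8824] v=[-1.3855]
Step 7: x=[6.5316] v=[-1.4034]
Step 8: x=[6.1953] v=[-1.3453]
Step 9: x=[5.8917] v=[-1.2143]
Step 10: x=[5.6373] v=[-1.0175]
Step 11: x=[5.4459] v=[-0.7656]
Step 12: x=[5.3279] v=[-0.4722]
Step 13: x=[5.2896] v=[-0.1533]
Step 14: x=[5.3331] v=[0.1740]
First v>=0 after going negative at step 14, time=3.5000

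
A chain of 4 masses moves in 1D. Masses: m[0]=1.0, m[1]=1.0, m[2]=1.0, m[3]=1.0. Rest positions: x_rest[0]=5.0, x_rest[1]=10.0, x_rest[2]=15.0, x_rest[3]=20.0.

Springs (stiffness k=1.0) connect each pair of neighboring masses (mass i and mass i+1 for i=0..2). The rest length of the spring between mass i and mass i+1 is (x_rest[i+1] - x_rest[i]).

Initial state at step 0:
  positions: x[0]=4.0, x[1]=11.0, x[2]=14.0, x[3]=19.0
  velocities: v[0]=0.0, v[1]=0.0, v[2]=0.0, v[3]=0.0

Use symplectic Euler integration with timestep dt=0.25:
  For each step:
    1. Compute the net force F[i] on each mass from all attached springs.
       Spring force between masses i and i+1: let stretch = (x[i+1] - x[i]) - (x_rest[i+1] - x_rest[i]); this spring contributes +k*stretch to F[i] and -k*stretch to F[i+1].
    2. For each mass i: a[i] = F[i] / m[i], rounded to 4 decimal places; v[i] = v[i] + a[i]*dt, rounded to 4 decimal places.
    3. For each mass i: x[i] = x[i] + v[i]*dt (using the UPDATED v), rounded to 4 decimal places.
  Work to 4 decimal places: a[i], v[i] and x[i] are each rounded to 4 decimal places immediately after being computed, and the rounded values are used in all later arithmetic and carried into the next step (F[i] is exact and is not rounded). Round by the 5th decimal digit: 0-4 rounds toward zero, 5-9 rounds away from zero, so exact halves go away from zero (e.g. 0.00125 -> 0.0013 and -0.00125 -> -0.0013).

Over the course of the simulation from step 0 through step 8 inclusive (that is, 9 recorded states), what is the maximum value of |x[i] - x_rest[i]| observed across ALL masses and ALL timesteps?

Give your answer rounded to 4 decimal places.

Answer: 1.7546

Derivation:
Step 0: x=[4.0000 11.0000 14.0000 19.0000] v=[0.0000 0.0000 0.0000 0.0000]
Step 1: x=[4.1250 10.7500 14.1250 19.0000] v=[0.5000 -1.0000 0.5000 0.0000]
Step 2: x=[4.3516 10.2969 14.3438 19.0078] v=[0.9063 -1.8125 0.8750 0.0313]
Step 3: x=[4.6373 9.7251 14.6011 19.0366] v=[1.1426 -2.2871 1.0293 0.1153]
Step 4: x=[4.9285 9.1401 14.8309 19.1007] v=[1.1646 -2.3401 0.9192 0.2564]
Step 5: x=[5.1704 8.6475 14.9719 19.2105] v=[0.9675 -1.9703 0.5640 0.4390]
Step 6: x=[5.3171 8.3329 14.9826 19.3679] v=[0.5868 -1.2585 0.0426 0.6294]
Step 7: x=[5.3398 8.2454 14.8517 19.5637] v=[0.0908 -0.3500 -0.5235 0.7831]
Step 8: x=[5.2316 8.3892 14.6024 19.7775] v=[-0.4328 0.5752 -0.9971 0.8551]
Max displacement = 1.7546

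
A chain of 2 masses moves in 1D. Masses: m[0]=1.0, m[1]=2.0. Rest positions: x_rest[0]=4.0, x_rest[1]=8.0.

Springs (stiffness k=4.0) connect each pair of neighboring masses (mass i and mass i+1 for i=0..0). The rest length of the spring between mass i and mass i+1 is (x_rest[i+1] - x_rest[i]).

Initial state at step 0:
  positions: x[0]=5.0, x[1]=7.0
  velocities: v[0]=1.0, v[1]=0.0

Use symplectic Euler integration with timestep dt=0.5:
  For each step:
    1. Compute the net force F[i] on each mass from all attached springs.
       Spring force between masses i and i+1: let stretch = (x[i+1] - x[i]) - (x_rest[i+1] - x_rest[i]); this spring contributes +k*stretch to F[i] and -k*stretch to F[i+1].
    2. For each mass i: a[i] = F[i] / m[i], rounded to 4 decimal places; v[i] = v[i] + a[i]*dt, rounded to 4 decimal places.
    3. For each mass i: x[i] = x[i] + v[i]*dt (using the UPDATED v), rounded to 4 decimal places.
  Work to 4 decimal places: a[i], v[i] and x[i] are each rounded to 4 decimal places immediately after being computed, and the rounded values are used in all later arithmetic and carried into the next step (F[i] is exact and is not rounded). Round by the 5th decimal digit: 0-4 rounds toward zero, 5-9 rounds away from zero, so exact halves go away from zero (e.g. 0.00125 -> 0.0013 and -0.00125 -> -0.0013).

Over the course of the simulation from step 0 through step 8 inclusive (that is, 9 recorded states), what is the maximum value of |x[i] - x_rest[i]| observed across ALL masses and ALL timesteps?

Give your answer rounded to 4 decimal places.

Step 0: x=[5.0000 7.0000] v=[1.0000 0.0000]
Step 1: x=[3.5000 8.0000] v=[-3.0000 2.0000]
Step 2: x=[2.5000 8.7500] v=[-2.0000 1.5000]
Step 3: x=[3.7500 8.3750] v=[2.5000 -0.7500]
Step 4: x=[5.6250 7.6875] v=[3.7500 -1.3750]
Step 5: x=[5.5625 7.9688] v=[-0.1250 0.5625]
Step 6: x=[3.9063 9.0469] v=[-3.3124 2.1562]
Step 7: x=[3.3907 9.5547] v=[-1.0312 1.0156]
Step 8: x=[5.0391 8.9805] v=[3.2968 -1.1484]
Max displacement = 1.6250

Answer: 1.6250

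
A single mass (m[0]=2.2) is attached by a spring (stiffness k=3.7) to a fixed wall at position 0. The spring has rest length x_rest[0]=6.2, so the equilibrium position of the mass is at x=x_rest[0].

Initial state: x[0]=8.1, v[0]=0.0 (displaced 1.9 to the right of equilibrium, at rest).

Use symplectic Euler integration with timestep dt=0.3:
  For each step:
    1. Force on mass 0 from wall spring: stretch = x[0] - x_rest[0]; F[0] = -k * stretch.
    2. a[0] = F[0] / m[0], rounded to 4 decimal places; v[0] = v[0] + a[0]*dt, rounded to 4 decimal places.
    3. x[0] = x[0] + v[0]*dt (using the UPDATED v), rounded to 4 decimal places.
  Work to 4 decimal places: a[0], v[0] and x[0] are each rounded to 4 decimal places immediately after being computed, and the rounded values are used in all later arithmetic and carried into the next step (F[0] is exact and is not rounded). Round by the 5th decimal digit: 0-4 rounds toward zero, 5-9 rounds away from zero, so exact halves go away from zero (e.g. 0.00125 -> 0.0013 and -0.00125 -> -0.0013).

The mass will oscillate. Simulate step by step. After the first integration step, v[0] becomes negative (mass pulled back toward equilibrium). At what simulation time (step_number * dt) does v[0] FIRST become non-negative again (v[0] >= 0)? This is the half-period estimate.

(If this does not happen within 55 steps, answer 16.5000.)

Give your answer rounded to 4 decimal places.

Step 0: x=[8.1000] v=[0.0000]
Step 1: x=[7.8124] v=[-0.9587]
Step 2: x=[7.2807] v=[-1.7722]
Step 3: x=[6.5855] v=[-2.3175]
Step 4: x=[5.8319] v=[-2.5120]
Step 5: x=[5.1340] v=[-2.3263]
Step 6: x=[4.5975] v=[-1.7885]
Step 7: x=[4.3035] v=[-0.9800]
Step 8: x=[4.2966] v=[-0.0231]
Step 9: x=[4.5778] v=[0.9373]
First v>=0 after going negative at step 9, time=2.7000

Answer: 2.7000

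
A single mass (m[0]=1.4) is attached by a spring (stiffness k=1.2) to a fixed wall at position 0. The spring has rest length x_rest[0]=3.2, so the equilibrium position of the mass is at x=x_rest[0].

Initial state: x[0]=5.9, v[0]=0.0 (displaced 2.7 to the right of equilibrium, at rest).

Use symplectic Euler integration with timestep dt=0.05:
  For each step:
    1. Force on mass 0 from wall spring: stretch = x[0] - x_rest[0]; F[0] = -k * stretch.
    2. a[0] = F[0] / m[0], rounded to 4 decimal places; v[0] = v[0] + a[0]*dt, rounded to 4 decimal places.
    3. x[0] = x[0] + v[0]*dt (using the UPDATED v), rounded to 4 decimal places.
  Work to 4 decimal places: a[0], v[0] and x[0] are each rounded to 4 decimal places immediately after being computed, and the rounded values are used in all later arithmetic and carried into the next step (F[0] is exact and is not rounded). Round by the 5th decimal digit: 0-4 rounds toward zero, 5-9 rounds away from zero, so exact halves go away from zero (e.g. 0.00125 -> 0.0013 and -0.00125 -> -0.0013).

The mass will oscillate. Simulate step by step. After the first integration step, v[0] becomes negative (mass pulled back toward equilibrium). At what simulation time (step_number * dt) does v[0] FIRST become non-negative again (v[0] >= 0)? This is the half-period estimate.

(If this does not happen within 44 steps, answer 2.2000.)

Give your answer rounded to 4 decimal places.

Step 0: x=[5.9000] v=[0.0000]
Step 1: x=[5.8942] v=[-0.1157]
Step 2: x=[5.8826] v=[-0.2312]
Step 3: x=[5.8653] v=[-0.3462]
Step 4: x=[5.8423] v=[-0.4604]
Step 5: x=[5.8136] v=[-0.5736]
Step 6: x=[5.7793] v=[-0.6856]
Step 7: x=[5.7395] v=[-0.7961]
Step 8: x=[5.6943] v=[-0.9049]
Step 9: x=[5.6437] v=[-1.0118]
Step 10: x=[5.5879] v=[-1.1165]
Step 11: x=[5.5270] v=[-1.2188]
Step 12: x=[5.4611] v=[-1.3185]
Step 13: x=[5.3903] v=[-1.4154]
Step 14: x=[5.3148] v=[-1.5093]
Step 15: x=[5.2348] v=[-1.5999]
Step 16: x=[5.1504] v=[-1.6871]
Step 17: x=[5.0619] v=[-1.7707]
Step 18: x=[4.9694] v=[-1.8505]
Step 19: x=[4.8731] v=[-1.9263]
Step 20: x=[4.7732] v=[-1.9980]
Step 21: x=[4.6699] v=[-2.0654]
Step 22: x=[4.5635] v=[-2.1284]
Step 23: x=[4.4542] v=[-2.1868]
Step 24: x=[4.3422] v=[-2.2406]
Step 25: x=[4.2277] v=[-2.2896]
Step 26: x=[4.1110] v=[-2.3336]
Step 27: x=[3.9924] v=[-2.3726]
Step 28: x=[3.8721] v=[-2.4066]
Step 29: x=[3.7503] v=[-2.4354]
Step 30: x=[3.6274] v=[-2.4590]
Step 31: x=[3.5035] v=[-2.4773]
Step 32: x=[3.3790] v=[-2.4903]
Step 33: x=[3.2541] v=[-2.4980]
Step 34: x=[3.1291] v=[-2.5003]
Step 35: x=[3.0042] v=[-2.4973]
Step 36: x=[2.8798] v=[-2.4889]
Step 37: x=[2.7560] v=[-2.4752]
Step 38: x=[2.6332] v=[-2.4562]
Step 39: x=[2.5116] v=[-2.4319]
Step 40: x=[2.3915] v=[-2.4024]
Step 41: x=[2.2731] v=[-2.3678]
Step 42: x=[2.1567] v=[-2.3281]
Step 43: x=[2.0425] v=[-2.2834]
Step 44: x=[1.9308] v=[-2.2338]
v[0] did not become non-negative within 44 steps; using fallback time=2.2000

Answer: 2.2000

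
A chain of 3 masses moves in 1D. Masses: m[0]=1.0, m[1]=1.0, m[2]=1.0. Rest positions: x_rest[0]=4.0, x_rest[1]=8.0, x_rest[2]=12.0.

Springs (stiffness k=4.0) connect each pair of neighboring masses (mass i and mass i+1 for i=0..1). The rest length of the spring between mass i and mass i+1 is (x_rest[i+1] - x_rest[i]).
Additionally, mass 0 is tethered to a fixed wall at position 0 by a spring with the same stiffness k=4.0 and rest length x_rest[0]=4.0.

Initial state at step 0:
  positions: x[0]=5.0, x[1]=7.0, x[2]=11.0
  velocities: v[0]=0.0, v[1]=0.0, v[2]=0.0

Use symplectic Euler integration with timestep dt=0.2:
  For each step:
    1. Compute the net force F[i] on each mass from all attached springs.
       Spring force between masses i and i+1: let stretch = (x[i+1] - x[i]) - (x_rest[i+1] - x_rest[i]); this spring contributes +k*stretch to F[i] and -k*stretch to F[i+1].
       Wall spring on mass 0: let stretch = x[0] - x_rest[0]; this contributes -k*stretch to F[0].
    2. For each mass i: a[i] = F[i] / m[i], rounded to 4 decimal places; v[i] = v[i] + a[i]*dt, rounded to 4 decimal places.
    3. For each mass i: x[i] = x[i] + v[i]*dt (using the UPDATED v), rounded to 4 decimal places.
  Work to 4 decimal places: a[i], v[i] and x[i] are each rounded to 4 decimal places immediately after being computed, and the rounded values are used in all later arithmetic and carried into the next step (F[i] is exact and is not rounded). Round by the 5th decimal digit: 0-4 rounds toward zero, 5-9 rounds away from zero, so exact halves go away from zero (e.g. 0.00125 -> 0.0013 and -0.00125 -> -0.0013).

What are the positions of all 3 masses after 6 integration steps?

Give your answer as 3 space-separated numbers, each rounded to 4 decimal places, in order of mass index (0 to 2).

Answer: 3.1650 7.3632 12.3366

Derivation:
Step 0: x=[5.0000 7.0000 11.0000] v=[0.0000 0.0000 0.0000]
Step 1: x=[4.5200 7.3200 11.0000] v=[-2.4000 1.6000 0.0000]
Step 2: x=[3.7648 7.7808 11.0512] v=[-3.7760 2.3040 0.2560]
Step 3: x=[3.0498 8.1223 11.2191] v=[-3.5750 1.7075 0.8397]
Step 4: x=[2.6584 8.1477 11.5316] v=[-1.9568 0.1269 1.5623]
Step 5: x=[2.7200 7.8362 11.9426] v=[0.3079 -1.5574 2.0552]
Step 6: x=[3.1650 7.3632 12.3366] v=[2.2249 -2.3652 1.9701]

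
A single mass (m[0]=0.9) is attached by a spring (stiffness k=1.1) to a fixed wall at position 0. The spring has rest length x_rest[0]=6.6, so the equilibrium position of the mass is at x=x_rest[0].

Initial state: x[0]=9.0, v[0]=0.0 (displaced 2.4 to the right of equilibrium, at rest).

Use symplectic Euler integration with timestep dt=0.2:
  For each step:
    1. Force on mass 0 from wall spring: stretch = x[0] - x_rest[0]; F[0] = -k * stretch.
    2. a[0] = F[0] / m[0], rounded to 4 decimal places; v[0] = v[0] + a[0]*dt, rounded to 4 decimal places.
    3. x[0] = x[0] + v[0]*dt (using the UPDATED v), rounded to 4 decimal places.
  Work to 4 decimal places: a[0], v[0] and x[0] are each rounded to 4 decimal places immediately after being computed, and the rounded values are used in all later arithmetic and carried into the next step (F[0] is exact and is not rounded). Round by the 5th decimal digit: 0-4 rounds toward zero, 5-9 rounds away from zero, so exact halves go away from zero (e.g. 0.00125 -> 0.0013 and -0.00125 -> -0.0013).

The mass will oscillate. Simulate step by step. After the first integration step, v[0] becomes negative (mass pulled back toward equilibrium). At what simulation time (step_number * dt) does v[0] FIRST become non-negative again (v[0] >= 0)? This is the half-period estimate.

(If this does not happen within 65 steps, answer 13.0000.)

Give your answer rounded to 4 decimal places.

Answer: 3.0000

Derivation:
Step 0: x=[9.0000] v=[0.0000]
Step 1: x=[8.8827] v=[-0.5867]
Step 2: x=[8.6538] v=[-1.1447]
Step 3: x=[8.3245] v=[-1.6467]
Step 4: x=[7.9109] v=[-2.0682]
Step 5: x=[7.4332] v=[-2.3886]
Step 6: x=[6.9147] v=[-2.5923]
Step 7: x=[6.3809] v=[-2.6692]
Step 8: x=[5.8578] v=[-2.6156]
Step 9: x=[5.3710] v=[-2.4342]
Step 10: x=[4.9442] v=[-2.1338]
Step 11: x=[4.5984] v=[-1.7290]
Step 12: x=[4.3505] v=[-1.2397]
Step 13: x=[4.2125] v=[-0.6898]
Step 14: x=[4.1913] v=[-0.1062]
Step 15: x=[4.2878] v=[0.4826]
First v>=0 after going negative at step 15, time=3.0000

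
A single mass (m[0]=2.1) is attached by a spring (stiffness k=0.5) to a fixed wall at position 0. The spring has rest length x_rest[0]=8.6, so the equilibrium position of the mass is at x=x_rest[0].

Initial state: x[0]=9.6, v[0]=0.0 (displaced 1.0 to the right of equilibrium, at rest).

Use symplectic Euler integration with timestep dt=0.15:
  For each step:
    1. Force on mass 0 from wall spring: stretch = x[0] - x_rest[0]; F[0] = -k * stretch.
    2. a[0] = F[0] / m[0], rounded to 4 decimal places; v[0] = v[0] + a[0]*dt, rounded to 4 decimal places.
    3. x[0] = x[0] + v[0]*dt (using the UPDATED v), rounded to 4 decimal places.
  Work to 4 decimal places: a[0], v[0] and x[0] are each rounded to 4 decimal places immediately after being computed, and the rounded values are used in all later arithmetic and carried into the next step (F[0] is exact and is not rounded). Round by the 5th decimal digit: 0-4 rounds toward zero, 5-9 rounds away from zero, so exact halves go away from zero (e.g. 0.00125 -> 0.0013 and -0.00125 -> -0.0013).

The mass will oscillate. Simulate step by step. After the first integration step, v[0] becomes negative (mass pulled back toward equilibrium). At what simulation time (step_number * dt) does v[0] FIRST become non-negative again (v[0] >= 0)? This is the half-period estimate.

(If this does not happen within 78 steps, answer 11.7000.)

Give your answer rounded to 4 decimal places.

Step 0: x=[9.6000] v=[0.0000]
Step 1: x=[9.5946] v=[-0.0357]
Step 2: x=[9.5839] v=[-0.0712]
Step 3: x=[9.5680] v=[-0.1063]
Step 4: x=[9.5469] v=[-0.1409]
Step 5: x=[9.5207] v=[-0.1747]
Step 6: x=[9.4896] v=[-0.2076]
Step 7: x=[9.4537] v=[-0.2394]
Step 8: x=[9.4132] v=[-0.2699]
Step 9: x=[9.3684] v=[-0.2989]
Step 10: x=[9.3194] v=[-0.3264]
Step 11: x=[9.2666] v=[-0.3521]
Step 12: x=[9.2102] v=[-0.3759]
Step 13: x=[9.1505] v=[-0.3977]
Step 14: x=[9.0879] v=[-0.4174]
Step 15: x=[9.0227] v=[-0.4348]
Step 16: x=[8.9552] v=[-0.4499]
Step 17: x=[8.8858] v=[-0.4626]
Step 18: x=[8.8149] v=[-0.4728]
Step 19: x=[8.7428] v=[-0.4805]
Step 20: x=[8.6700] v=[-0.4856]
Step 21: x=[8.5968] v=[-0.4881]
Step 22: x=[8.5236] v=[-0.4880]
Step 23: x=[8.4508] v=[-0.4853]
Step 24: x=[8.3788] v=[-0.4800]
Step 25: x=[8.3080] v=[-0.4721]
Step 26: x=[8.2387] v=[-0.4617]
Step 27: x=[8.1714] v=[-0.4488]
Step 28: x=[8.1064] v=[-0.4335]
Step 29: x=[8.0440] v=[-0.4159]
Step 30: x=[7.9846] v=[-0.3960]
Step 31: x=[7.9285] v=[-0.3740]
Step 32: x=[7.8760] v=[-0.3500]
Step 33: x=[7.8274] v=[-0.3241]
Step 34: x=[7.7829] v=[-0.2965]
Step 35: x=[7.7428] v=[-0.2673]
Step 36: x=[7.7073] v=[-0.2367]
Step 37: x=[7.6766] v=[-0.2048]
Step 38: x=[7.6508] v=[-0.1718]
Step 39: x=[7.6301] v=[-0.1379]
Step 40: x=[7.6146] v=[-0.1033]
Step 41: x=[7.6044] v=[-0.0681]
Step 42: x=[7.5995] v=[-0.0326]
Step 43: x=[7.6000] v=[0.0031]
First v>=0 after going negative at step 43, time=6.4500

Answer: 6.4500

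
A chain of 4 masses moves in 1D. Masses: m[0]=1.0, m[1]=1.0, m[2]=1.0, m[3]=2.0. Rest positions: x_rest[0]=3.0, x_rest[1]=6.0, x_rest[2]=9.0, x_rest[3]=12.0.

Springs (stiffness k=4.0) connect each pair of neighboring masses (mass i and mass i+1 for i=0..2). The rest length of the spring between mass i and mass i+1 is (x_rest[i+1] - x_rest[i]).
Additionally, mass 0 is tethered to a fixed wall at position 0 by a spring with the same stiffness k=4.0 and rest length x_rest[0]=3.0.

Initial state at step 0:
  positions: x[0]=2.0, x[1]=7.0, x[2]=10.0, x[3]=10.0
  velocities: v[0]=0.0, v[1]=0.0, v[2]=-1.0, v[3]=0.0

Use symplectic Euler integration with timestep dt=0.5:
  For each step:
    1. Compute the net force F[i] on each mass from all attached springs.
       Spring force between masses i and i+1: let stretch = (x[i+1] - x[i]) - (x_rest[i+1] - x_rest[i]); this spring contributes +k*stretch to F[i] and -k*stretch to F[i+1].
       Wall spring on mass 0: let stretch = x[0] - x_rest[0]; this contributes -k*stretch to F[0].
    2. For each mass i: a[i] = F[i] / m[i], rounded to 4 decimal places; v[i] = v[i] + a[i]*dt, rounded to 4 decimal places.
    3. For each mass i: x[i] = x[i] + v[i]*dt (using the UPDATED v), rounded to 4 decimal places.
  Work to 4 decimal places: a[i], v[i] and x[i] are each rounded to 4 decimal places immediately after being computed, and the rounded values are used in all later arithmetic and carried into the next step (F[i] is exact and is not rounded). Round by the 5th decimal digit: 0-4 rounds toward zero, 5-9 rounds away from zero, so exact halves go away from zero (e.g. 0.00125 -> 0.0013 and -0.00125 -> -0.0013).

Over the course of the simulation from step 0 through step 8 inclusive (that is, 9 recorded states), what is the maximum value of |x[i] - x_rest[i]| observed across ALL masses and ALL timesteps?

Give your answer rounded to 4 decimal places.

Step 0: x=[2.0000 7.0000 10.0000 10.0000] v=[0.0000 0.0000 -1.0000 0.0000]
Step 1: x=[5.0000 5.0000 6.5000 11.5000] v=[6.0000 -4.0000 -7.0000 3.0000]
Step 2: x=[3.0000 4.5000 6.5000 12.0000] v=[-4.0000 -1.0000 0.0000 1.0000]
Step 3: x=[-0.5000 4.5000 10.0000 11.2500] v=[-7.0000 0.0000 7.0000 -1.5000]
Step 4: x=[1.5000 5.0000 9.2500 11.3750] v=[4.0000 1.0000 -1.5000 0.2500]
Step 5: x=[5.5000 6.2500 6.3750 11.9375] v=[8.0000 2.5000 -5.7500 1.1250]
Step 6: x=[4.7500 6.8750 8.9375 11.2188] v=[-1.5000 1.2500 5.1250 -1.4375]
Step 7: x=[1.3750 7.4375 11.7188 10.8594] v=[-6.7500 1.1250 5.5626 -0.7188]
Step 8: x=[2.6875 6.2188 9.3594 12.4297] v=[2.6250 -2.4374 -4.7188 3.1406]
Max displacement = 3.5000

Answer: 3.5000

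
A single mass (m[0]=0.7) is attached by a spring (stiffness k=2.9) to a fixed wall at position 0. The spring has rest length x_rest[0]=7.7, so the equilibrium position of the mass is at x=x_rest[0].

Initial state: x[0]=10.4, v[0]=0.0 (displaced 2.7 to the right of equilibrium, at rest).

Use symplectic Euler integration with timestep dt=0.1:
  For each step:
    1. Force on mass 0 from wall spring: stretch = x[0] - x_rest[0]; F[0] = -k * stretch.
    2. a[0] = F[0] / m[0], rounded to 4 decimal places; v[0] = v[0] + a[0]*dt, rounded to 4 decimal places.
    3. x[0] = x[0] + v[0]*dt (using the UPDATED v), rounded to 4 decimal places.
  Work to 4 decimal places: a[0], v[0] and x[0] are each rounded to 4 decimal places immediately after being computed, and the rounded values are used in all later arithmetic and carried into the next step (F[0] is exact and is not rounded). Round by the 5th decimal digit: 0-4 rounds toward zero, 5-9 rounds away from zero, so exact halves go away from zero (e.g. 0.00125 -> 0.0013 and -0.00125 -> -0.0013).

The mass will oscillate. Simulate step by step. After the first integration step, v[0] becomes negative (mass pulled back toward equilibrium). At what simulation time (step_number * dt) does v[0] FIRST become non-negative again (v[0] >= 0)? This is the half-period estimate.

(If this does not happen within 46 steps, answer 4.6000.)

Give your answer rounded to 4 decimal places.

Step 0: x=[10.4000] v=[0.0000]
Step 1: x=[10.2881] v=[-1.1186]
Step 2: x=[10.0690] v=[-2.1908]
Step 3: x=[9.7518] v=[-3.1722]
Step 4: x=[9.3496] v=[-4.0222]
Step 5: x=[8.8790] v=[-4.7056]
Step 6: x=[8.3596] v=[-5.1940]
Step 7: x=[7.8129] v=[-5.4673]
Step 8: x=[7.2615] v=[-5.5141]
Step 9: x=[6.7283] v=[-5.3324]
Step 10: x=[6.2353] v=[-4.9298]
Step 11: x=[5.8030] v=[-4.3230]
Step 12: x=[5.4493] v=[-3.5371]
Step 13: x=[5.1888] v=[-2.6047]
Step 14: x=[5.0324] v=[-1.5644]
Step 15: x=[4.9865] v=[-0.4593]
Step 16: x=[5.0530] v=[0.6649]
First v>=0 after going negative at step 16, time=1.6000

Answer: 1.6000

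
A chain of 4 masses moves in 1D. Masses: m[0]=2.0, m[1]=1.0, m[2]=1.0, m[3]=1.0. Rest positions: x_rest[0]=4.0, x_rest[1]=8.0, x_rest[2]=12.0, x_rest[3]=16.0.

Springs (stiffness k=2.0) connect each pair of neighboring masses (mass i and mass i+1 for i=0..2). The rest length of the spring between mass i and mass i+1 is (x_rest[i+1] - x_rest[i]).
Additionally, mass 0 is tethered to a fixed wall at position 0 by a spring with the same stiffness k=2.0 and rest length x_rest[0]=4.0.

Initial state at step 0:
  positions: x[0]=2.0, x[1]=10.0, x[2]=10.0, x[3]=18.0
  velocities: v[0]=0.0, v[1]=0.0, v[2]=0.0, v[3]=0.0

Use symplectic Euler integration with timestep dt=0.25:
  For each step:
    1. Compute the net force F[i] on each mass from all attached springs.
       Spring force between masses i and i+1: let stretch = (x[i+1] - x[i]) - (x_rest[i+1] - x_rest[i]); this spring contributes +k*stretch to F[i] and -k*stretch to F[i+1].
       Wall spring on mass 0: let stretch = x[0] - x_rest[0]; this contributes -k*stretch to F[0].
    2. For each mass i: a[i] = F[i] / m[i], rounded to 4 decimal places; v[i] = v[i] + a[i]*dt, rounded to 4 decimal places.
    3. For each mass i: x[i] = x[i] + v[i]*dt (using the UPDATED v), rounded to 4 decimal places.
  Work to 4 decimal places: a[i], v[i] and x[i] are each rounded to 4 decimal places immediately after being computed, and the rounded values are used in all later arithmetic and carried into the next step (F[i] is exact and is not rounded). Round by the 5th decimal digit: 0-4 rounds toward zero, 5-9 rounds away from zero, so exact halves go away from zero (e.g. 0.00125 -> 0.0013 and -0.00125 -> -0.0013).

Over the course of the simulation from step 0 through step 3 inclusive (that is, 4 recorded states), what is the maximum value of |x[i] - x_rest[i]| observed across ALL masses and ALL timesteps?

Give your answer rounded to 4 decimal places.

Answer: 2.0644

Derivation:
Step 0: x=[2.0000 10.0000 10.0000 18.0000] v=[0.0000 0.0000 0.0000 0.0000]
Step 1: x=[2.3750 9.0000 11.0000 17.5000] v=[1.5000 -4.0000 4.0000 -2.0000]
Step 2: x=[3.0156 7.4219 12.5625 16.6875] v=[2.5625 -6.3125 6.2500 -3.2500]
Step 3: x=[3.7432 5.9356 13.9981 15.8594] v=[2.9102 -5.9454 5.7422 -3.3125]
Max displacement = 2.0644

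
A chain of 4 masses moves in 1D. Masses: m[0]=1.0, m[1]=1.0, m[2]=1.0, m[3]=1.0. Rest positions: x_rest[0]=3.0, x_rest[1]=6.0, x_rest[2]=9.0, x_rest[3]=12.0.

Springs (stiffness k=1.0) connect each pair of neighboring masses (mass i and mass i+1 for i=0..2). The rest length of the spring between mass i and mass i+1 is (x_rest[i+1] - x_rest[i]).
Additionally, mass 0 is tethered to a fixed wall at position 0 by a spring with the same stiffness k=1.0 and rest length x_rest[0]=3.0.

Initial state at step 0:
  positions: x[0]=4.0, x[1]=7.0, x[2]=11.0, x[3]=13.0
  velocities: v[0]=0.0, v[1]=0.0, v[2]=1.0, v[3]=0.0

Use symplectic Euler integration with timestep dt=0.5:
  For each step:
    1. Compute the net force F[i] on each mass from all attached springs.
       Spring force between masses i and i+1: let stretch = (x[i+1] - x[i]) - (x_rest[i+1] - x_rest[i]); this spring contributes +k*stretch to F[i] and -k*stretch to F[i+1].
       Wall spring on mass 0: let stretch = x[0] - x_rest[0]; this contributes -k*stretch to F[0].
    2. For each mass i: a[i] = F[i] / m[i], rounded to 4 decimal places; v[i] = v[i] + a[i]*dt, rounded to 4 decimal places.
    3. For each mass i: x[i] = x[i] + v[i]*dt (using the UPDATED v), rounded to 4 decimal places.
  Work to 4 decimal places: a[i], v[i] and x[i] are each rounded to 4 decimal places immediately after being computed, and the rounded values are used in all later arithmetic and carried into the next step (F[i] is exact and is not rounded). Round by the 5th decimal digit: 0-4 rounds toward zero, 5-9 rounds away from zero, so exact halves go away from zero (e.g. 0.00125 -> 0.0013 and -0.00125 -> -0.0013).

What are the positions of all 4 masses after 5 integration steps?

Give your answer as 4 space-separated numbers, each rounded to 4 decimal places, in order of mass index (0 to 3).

Step 0: x=[4.0000 7.0000 11.0000 13.0000] v=[0.0000 0.0000 1.0000 0.0000]
Step 1: x=[3.7500 7.2500 11.0000 13.2500] v=[-0.5000 0.5000 0.0000 0.5000]
Step 2: x=[3.4375 7.5625 10.6250 13.6875] v=[-0.6250 0.6250 -0.7500 0.8750]
Step 3: x=[3.2969 7.6094 10.2500 14.1094] v=[-0.2813 0.0938 -0.7500 0.8438]
Step 4: x=[3.4102 7.2383 10.1797 14.3165] v=[0.2265 -0.7422 -0.1406 0.4141]
Step 5: x=[3.6280 6.6455 10.4083 14.2394] v=[0.4355 -1.1856 0.4571 -0.1543]

Answer: 3.6280 6.6455 10.4083 14.2394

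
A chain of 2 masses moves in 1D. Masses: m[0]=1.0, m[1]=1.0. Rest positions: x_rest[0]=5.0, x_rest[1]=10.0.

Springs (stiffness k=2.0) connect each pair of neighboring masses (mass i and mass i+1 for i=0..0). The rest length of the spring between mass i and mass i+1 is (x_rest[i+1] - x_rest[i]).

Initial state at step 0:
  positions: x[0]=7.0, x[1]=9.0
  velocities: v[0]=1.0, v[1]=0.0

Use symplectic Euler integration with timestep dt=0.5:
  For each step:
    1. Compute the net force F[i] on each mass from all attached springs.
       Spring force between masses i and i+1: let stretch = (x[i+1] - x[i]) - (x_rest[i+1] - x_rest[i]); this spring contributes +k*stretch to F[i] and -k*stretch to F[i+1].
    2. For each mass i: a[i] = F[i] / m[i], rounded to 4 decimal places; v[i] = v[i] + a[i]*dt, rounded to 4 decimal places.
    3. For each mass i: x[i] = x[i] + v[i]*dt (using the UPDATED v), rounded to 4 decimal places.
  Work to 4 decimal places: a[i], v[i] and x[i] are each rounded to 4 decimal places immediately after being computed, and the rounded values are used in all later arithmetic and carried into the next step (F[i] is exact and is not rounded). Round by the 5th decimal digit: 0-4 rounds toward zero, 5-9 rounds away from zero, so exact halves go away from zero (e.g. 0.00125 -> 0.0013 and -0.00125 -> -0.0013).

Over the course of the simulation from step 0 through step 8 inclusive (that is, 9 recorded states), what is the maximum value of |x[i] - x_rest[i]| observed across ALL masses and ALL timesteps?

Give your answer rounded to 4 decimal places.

Step 0: x=[7.0000 9.0000] v=[1.0000 0.0000]
Step 1: x=[6.0000 10.5000] v=[-2.0000 3.0000]
Step 2: x=[4.7500 12.2500] v=[-2.5000 3.5000]
Step 3: x=[4.7500 12.7500] v=[0.0000 1.0000]
Step 4: x=[6.2500 11.7500] v=[3.0000 -2.0000]
Step 5: x=[8.0000 10.5000] v=[3.5000 -2.5000]
Step 6: x=[8.5000 10.5000] v=[1.0000 0.0000]
Step 7: x=[7.5000 12.0000] v=[-2.0000 3.0000]
Step 8: x=[6.2500 13.7500] v=[-2.5000 3.5000]
Max displacement = 3.7500

Answer: 3.7500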